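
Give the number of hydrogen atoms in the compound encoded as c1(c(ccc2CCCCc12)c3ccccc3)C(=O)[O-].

Hydrogens are implicit in SMILES; fill each atom to its normal valence:
  7 × C (aromatic): 1 H each → 7
  5 × C (aromatic): no H
  4 × C: 2 H each → 8
  1 × C: no H
  1 × O: no H
  1 × O (charge -1): no H
  Total hydrogens = 15.

15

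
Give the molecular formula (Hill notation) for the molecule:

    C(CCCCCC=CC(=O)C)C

C11H20O

Heavy atoms from the SMILES: 11 C, 1 O.
Implicit hydrogens by atom environment:
  6 × C: 2 H each → 12
  2 × C: 3 H each → 6
  2 × C: 1 H each → 2
  1 × C: no H
  1 × O: no H
  Total hydrogens = 20.
Molecular formula: C11H20O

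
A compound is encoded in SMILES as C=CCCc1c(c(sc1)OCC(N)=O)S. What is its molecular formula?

C10H13NO2S2

Heavy atoms from the SMILES: 10 C, 1 N, 2 O, 2 S.
Implicit hydrogens by atom environment:
  4 × C: 2 H each → 8
  3 × C (aromatic): no H
  2 × O: no H
  1 × C (aromatic): 1 H
  1 × C: 1 H
  1 × C: no H
  1 × N: 2 H
  1 × S: 1 H
  1 × S (aromatic): no H
  Total hydrogens = 13.
Molecular formula: C10H13NO2S2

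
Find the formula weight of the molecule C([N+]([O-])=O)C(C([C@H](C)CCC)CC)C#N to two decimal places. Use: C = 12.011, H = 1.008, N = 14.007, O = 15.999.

212.29

Molecular formula: C11H20N2O2.
M = 11×12.011 + 20×1.008 + 2×14.007 + 2×15.999 = 212.29 g/mol.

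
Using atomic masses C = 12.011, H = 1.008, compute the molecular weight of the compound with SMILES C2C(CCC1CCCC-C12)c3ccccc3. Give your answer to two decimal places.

Molecular formula: C16H22.
M = 16×12.011 + 22×1.008 = 214.35 g/mol.

214.35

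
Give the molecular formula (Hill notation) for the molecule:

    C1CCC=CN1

C5H9N

Heavy atoms from the SMILES: 5 C, 1 N.
Implicit hydrogens by atom environment:
  3 × C: 2 H each → 6
  2 × C: 1 H each → 2
  1 × N: 1 H
  Total hydrogens = 9.
Molecular formula: C5H9N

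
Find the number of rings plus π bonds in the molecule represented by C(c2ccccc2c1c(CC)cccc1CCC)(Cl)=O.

Molecular formula from the SMILES: C18H19ClO.
DoU = (2C + 2 + N − H − X)/2 = (2·18 + 2 + 0 − 19 − 1)/2 = 18/2 = 9.
(Structurally: 2 ring(s) + 7 π bond(s) = 9.)

9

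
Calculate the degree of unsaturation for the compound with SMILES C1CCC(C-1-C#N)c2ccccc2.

Molecular formula from the SMILES: C12H13N.
DoU = (2C + 2 + N − H − X)/2 = (2·12 + 2 + 1 − 13 − 0)/2 = 14/2 = 7.
(Structurally: 2 ring(s) + 5 π bond(s) = 7.)

7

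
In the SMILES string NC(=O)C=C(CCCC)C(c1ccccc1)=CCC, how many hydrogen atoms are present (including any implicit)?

23

Hydrogens are implicit in SMILES; fill each atom to its normal valence:
  5 × C (aromatic): 1 H each → 5
  4 × C: 2 H each → 8
  3 × C: no H
  2 × C: 3 H each → 6
  2 × C: 1 H each → 2
  1 × C (aromatic): no H
  1 × N: 2 H
  1 × O: no H
  Total hydrogens = 23.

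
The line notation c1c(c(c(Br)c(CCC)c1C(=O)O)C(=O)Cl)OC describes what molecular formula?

Heavy atoms from the SMILES: 1 Br, 12 C, 1 Cl, 4 O.
Implicit hydrogens by atom environment:
  5 × C (aromatic): no H
  3 × O: no H
  2 × C: 3 H each → 6
  2 × C: 2 H each → 4
  2 × C: no H
  1 × Br: no H
  1 × C (aromatic): 1 H
  1 × Cl: no H
  1 × O: 1 H
  Total hydrogens = 12.
Molecular formula: C12H12BrClO4

C12H12BrClO4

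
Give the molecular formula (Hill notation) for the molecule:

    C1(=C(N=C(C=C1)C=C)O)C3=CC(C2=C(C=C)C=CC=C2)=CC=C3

C21H17NO

Heavy atoms from the SMILES: 21 C, 1 N, 1 O.
Implicit hydrogens by atom environment:
  10 × C (aromatic): 1 H each → 10
  7 × C (aromatic): no H
  2 × C: 2 H each → 4
  2 × C: 1 H each → 2
  1 × N (aromatic): no H
  1 × O: 1 H
  Total hydrogens = 17.
Molecular formula: C21H17NO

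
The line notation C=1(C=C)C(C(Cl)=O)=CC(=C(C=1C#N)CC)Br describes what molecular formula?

Heavy atoms from the SMILES: 1 Br, 12 C, 1 Cl, 1 N, 1 O.
Implicit hydrogens by atom environment:
  5 × C (aromatic): no H
  2 × C: 2 H each → 4
  2 × C: no H
  1 × Br: no H
  1 × C: 3 H
  1 × C (aromatic): 1 H
  1 × C: 1 H
  1 × Cl: no H
  1 × N: no H
  1 × O: no H
  Total hydrogens = 9.
Molecular formula: C12H9BrClNO

C12H9BrClNO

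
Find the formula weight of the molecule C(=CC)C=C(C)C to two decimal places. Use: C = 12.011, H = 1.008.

96.17

Molecular formula: C7H12.
M = 7×12.011 + 12×1.008 = 96.17 g/mol.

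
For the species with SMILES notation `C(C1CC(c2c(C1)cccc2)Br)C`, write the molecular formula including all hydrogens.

C12H15Br

Heavy atoms from the SMILES: 1 Br, 12 C.
Implicit hydrogens by atom environment:
  4 × C (aromatic): 1 H each → 4
  3 × C: 2 H each → 6
  2 × C: 1 H each → 2
  2 × C (aromatic): no H
  1 × Br: no H
  1 × C: 3 H
  Total hydrogens = 15.
Molecular formula: C12H15Br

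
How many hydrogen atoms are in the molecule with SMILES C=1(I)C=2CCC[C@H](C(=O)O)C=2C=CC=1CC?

15

Hydrogens are implicit in SMILES; fill each atom to its normal valence:
  4 × C: 2 H each → 8
  4 × C (aromatic): no H
  2 × C (aromatic): 1 H each → 2
  1 × C: 3 H
  1 × C: 1 H
  1 × C: no H
  1 × I: no H
  1 × O: 1 H
  1 × O: no H
  Total hydrogens = 15.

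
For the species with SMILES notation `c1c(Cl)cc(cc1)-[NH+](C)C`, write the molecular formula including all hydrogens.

C8H11ClN+

Heavy atoms from the SMILES: 8 C, 1 Cl, 1 N.
Implicit hydrogens by atom environment:
  4 × C (aromatic): 1 H each → 4
  2 × C: 3 H each → 6
  2 × C (aromatic): no H
  1 × Cl: no H
  1 × N (charge +1): 1 H
  Total hydrogens = 11.
Net charge +1.
Molecular formula: C8H11ClN+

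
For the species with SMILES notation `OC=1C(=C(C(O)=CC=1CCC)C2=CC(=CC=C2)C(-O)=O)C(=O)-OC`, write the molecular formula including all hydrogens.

C18H18O6

Heavy atoms from the SMILES: 18 C, 6 O.
Implicit hydrogens by atom environment:
  7 × C (aromatic): no H
  5 × C (aromatic): 1 H each → 5
  3 × O: 1 H each → 3
  3 × O: no H
  2 × C: 3 H each → 6
  2 × C: 2 H each → 4
  2 × C: no H
  Total hydrogens = 18.
Molecular formula: C18H18O6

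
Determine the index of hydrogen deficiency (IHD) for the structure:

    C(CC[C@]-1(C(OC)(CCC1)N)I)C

1

Molecular formula from the SMILES: C10H20INO.
DoU = (2C + 2 + N − H − X)/2 = (2·10 + 2 + 1 − 20 − 1)/2 = 2/2 = 1.
(Structurally: 1 ring(s) + 0 π bond(s) = 1.)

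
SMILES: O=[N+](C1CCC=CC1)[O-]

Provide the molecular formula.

Heavy atoms from the SMILES: 6 C, 1 N, 2 O.
Implicit hydrogens by atom environment:
  3 × C: 2 H each → 6
  3 × C: 1 H each → 3
  1 × N (charge +1): no H
  1 × O: no H
  1 × O (charge -1): no H
  Total hydrogens = 9.
Molecular formula: C6H9NO2

C6H9NO2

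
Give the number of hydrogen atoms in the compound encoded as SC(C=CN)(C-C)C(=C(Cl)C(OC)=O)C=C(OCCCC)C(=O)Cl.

Hydrogens are implicit in SMILES; fill each atom to its normal valence:
  6 × C: no H
  4 × C: 2 H each → 8
  4 × O: no H
  3 × C: 3 H each → 9
  3 × C: 1 H each → 3
  2 × Cl: no H
  1 × N: 2 H
  1 × S: 1 H
  Total hydrogens = 23.

23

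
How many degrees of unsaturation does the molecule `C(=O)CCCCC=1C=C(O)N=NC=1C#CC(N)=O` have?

8

Molecular formula from the SMILES: C12H13N3O3.
DoU = (2C + 2 + N − H − X)/2 = (2·12 + 2 + 3 − 13 − 0)/2 = 16/2 = 8.
(Structurally: 1 ring(s) + 7 π bond(s) = 8.)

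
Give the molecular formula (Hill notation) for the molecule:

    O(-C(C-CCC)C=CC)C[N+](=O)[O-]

Heavy atoms from the SMILES: 9 C, 1 N, 3 O.
Implicit hydrogens by atom environment:
  4 × C: 2 H each → 8
  3 × C: 1 H each → 3
  2 × C: 3 H each → 6
  2 × O: no H
  1 × N (charge +1): no H
  1 × O (charge -1): no H
  Total hydrogens = 17.
Molecular formula: C9H17NO3

C9H17NO3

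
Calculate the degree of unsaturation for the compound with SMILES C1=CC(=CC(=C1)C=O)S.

Molecular formula from the SMILES: C7H6OS.
DoU = (2C + 2 + N − H − X)/2 = (2·7 + 2 + 0 − 6 − 0)/2 = 10/2 = 5.
(Structurally: 1 ring(s) + 4 π bond(s) = 5.)

5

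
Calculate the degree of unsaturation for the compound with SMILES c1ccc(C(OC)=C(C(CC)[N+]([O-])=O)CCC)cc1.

6

Molecular formula from the SMILES: C15H21NO3.
DoU = (2C + 2 + N − H − X)/2 = (2·15 + 2 + 1 − 21 − 0)/2 = 12/2 = 6.
(Structurally: 1 ring(s) + 5 π bond(s) = 6.)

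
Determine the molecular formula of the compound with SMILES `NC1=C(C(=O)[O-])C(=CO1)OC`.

C6H6NO4-

Heavy atoms from the SMILES: 6 C, 1 N, 4 O.
Implicit hydrogens by atom environment:
  3 × C (aromatic): no H
  2 × O: no H
  1 × C: 3 H
  1 × C (aromatic): 1 H
  1 × C: no H
  1 × N: 2 H
  1 × O (aromatic): no H
  1 × O (charge -1): no H
  Total hydrogens = 6.
Net charge -1.
Molecular formula: C6H6NO4-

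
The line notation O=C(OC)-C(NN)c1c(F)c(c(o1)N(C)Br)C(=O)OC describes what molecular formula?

Heavy atoms from the SMILES: 1 Br, 10 C, 1 F, 3 N, 5 O.
Implicit hydrogens by atom environment:
  4 × C (aromatic): no H
  4 × O: no H
  3 × C: 3 H each → 9
  2 × C: no H
  1 × Br: no H
  1 × C: 1 H
  1 × F: no H
  1 × N: 2 H
  1 × N: 1 H
  1 × N: no H
  1 × O (aromatic): no H
  Total hydrogens = 13.
Molecular formula: C10H13BrFN3O5

C10H13BrFN3O5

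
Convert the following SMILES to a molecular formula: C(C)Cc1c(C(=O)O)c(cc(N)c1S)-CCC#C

Heavy atoms from the SMILES: 14 C, 1 N, 2 O, 1 S.
Implicit hydrogens by atom environment:
  5 × C (aromatic): no H
  4 × C: 2 H each → 8
  2 × C: no H
  1 × C: 3 H
  1 × C (aromatic): 1 H
  1 × C: 1 H
  1 × N: 2 H
  1 × O: 1 H
  1 × O: no H
  1 × S: 1 H
  Total hydrogens = 17.
Molecular formula: C14H17NO2S

C14H17NO2S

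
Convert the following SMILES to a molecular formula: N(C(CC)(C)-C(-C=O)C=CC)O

C9H17NO2

Heavy atoms from the SMILES: 9 C, 1 N, 2 O.
Implicit hydrogens by atom environment:
  4 × C: 1 H each → 4
  3 × C: 3 H each → 9
  1 × C: 2 H
  1 × C: no H
  1 × N: 1 H
  1 × O: 1 H
  1 × O: no H
  Total hydrogens = 17.
Molecular formula: C9H17NO2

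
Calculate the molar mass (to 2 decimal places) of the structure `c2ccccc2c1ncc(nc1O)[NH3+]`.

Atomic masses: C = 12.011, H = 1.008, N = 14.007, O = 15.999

188.21

Molecular formula: C10H10N3O+.
M = 10×12.011 + 10×1.008 + 3×14.007 + 1×15.999 = 188.21 g/mol.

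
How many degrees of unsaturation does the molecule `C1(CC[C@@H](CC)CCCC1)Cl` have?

1

Molecular formula from the SMILES: C10H19Cl.
DoU = (2C + 2 + N − H − X)/2 = (2·10 + 2 + 0 − 19 − 1)/2 = 2/2 = 1.
(Structurally: 1 ring(s) + 0 π bond(s) = 1.)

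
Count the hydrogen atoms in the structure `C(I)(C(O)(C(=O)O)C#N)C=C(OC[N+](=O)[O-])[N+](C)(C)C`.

15

Hydrogens are implicit in SMILES; fill each atom to its normal valence:
  4 × C: no H
  3 × C: 3 H each → 9
  3 × O: no H
  2 × C: 1 H each → 2
  2 × N (charge +1): no H
  2 × O: 1 H each → 2
  1 × C: 2 H
  1 × I: no H
  1 × N: no H
  1 × O (charge -1): no H
  Total hydrogens = 15.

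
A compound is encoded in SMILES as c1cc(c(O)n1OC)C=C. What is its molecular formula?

C7H9NO2

Heavy atoms from the SMILES: 7 C, 1 N, 2 O.
Implicit hydrogens by atom environment:
  2 × C (aromatic): 1 H each → 2
  2 × C (aromatic): no H
  1 × C: 3 H
  1 × C: 2 H
  1 × C: 1 H
  1 × N (aromatic): no H
  1 × O: 1 H
  1 × O: no H
  Total hydrogens = 9.
Molecular formula: C7H9NO2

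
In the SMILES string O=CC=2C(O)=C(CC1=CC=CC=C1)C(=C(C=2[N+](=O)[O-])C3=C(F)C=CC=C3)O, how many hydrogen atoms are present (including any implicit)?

14

Hydrogens are implicit in SMILES; fill each atom to its normal valence:
  9 × C (aromatic): 1 H each → 9
  9 × C (aromatic): no H
  2 × O: 1 H each → 2
  2 × O: no H
  1 × C: 2 H
  1 × C: 1 H
  1 × F: no H
  1 × N (charge +1): no H
  1 × O (charge -1): no H
  Total hydrogens = 14.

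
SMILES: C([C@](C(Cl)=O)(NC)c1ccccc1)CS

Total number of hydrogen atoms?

Hydrogens are implicit in SMILES; fill each atom to its normal valence:
  5 × C (aromatic): 1 H each → 5
  2 × C: 2 H each → 4
  2 × C: no H
  1 × C: 3 H
  1 × C (aromatic): no H
  1 × Cl: no H
  1 × N: 1 H
  1 × O: no H
  1 × S: 1 H
  Total hydrogens = 14.

14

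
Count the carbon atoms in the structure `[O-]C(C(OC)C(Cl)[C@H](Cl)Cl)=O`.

The symbol for carbon appears 5 times in the SMILES. (Cl is a single chlorine, not C + l.)

5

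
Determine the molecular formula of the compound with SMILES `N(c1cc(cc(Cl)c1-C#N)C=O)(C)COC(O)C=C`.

Heavy atoms from the SMILES: 13 C, 1 Cl, 2 N, 3 O.
Implicit hydrogens by atom environment:
  4 × C (aromatic): no H
  3 × C: 1 H each → 3
  2 × C: 2 H each → 4
  2 × C (aromatic): 1 H each → 2
  2 × N: no H
  2 × O: no H
  1 × C: 3 H
  1 × C: no H
  1 × Cl: no H
  1 × O: 1 H
  Total hydrogens = 13.
Molecular formula: C13H13ClN2O3

C13H13ClN2O3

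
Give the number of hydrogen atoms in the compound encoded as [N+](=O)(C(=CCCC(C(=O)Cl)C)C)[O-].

Hydrogens are implicit in SMILES; fill each atom to its normal valence:
  2 × C: 3 H each → 6
  2 × C: 2 H each → 4
  2 × C: 1 H each → 2
  2 × C: no H
  2 × O: no H
  1 × Cl: no H
  1 × N (charge +1): no H
  1 × O (charge -1): no H
  Total hydrogens = 12.

12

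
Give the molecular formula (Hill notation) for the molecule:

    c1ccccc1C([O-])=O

C7H5O2-

Heavy atoms from the SMILES: 7 C, 2 O.
Implicit hydrogens by atom environment:
  5 × C (aromatic): 1 H each → 5
  1 × C (aromatic): no H
  1 × C: no H
  1 × O: no H
  1 × O (charge -1): no H
  Total hydrogens = 5.
Net charge -1.
Molecular formula: C7H5O2-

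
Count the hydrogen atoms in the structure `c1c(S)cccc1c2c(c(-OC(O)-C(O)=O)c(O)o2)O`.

10

Hydrogens are implicit in SMILES; fill each atom to its normal valence:
  6 × C (aromatic): no H
  4 × C (aromatic): 1 H each → 4
  4 × O: 1 H each → 4
  2 × O: no H
  1 × C: 1 H
  1 × C: no H
  1 × O (aromatic): no H
  1 × S: 1 H
  Total hydrogens = 10.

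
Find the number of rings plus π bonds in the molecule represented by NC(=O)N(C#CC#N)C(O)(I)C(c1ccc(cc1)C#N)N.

11

Molecular formula from the SMILES: C13H10IN5O2.
DoU = (2C + 2 + N − H − X)/2 = (2·13 + 2 + 5 − 10 − 1)/2 = 22/2 = 11.
(Structurally: 1 ring(s) + 10 π bond(s) = 11.)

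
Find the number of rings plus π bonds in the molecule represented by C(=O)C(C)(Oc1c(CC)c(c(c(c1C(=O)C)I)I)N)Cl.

Molecular formula from the SMILES: C13H14ClI2NO3.
DoU = (2C + 2 + N − H − X)/2 = (2·13 + 2 + 1 − 14 − 3)/2 = 12/2 = 6.
(Structurally: 1 ring(s) + 5 π bond(s) = 6.)

6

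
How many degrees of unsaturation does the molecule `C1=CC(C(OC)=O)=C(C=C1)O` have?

Molecular formula from the SMILES: C8H8O3.
DoU = (2C + 2 + N − H − X)/2 = (2·8 + 2 + 0 − 8 − 0)/2 = 10/2 = 5.
(Structurally: 1 ring(s) + 4 π bond(s) = 5.)

5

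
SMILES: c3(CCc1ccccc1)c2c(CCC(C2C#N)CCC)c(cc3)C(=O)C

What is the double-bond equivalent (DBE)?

12

Molecular formula from the SMILES: C24H27NO.
DoU = (2C + 2 + N − H − X)/2 = (2·24 + 2 + 1 − 27 − 0)/2 = 24/2 = 12.
(Structurally: 3 ring(s) + 9 π bond(s) = 12.)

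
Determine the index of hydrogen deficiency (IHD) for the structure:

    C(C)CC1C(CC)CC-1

1

Molecular formula from the SMILES: C9H18.
DoU = (2C + 2 + N − H − X)/2 = (2·9 + 2 + 0 − 18 − 0)/2 = 2/2 = 1.
(Structurally: 1 ring(s) + 0 π bond(s) = 1.)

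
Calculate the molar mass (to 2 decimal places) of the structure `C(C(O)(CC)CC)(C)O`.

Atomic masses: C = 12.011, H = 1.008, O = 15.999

Molecular formula: C7H16O2.
M = 7×12.011 + 16×1.008 + 2×15.999 = 132.20 g/mol.

132.20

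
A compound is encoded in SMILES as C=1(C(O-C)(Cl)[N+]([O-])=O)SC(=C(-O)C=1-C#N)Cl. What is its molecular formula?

C7H4Cl2N2O4S

Heavy atoms from the SMILES: 7 C, 2 Cl, 2 N, 4 O, 1 S.
Implicit hydrogens by atom environment:
  4 × C (aromatic): no H
  2 × C: no H
  2 × Cl: no H
  2 × O: no H
  1 × C: 3 H
  1 × N: no H
  1 × N (charge +1): no H
  1 × O: 1 H
  1 × O (charge -1): no H
  1 × S (aromatic): no H
  Total hydrogens = 4.
Molecular formula: C7H4Cl2N2O4S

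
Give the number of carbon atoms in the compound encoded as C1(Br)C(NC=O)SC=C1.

5

The symbol for carbon appears 5 times in the SMILES.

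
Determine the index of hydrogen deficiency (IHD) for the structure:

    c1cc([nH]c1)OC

3

Molecular formula from the SMILES: C5H7NO.
DoU = (2C + 2 + N − H − X)/2 = (2·5 + 2 + 1 − 7 − 0)/2 = 6/2 = 3.
(Structurally: 1 ring(s) + 2 π bond(s) = 3.)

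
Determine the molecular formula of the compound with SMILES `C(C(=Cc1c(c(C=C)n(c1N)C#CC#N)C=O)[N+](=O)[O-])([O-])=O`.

Heavy atoms from the SMILES: 13 C, 4 N, 5 O.
Implicit hydrogens by atom environment:
  5 × C: no H
  4 × C (aromatic): no H
  3 × C: 1 H each → 3
  3 × O: no H
  2 × O (charge -1): no H
  1 × C: 2 H
  1 × N: 2 H
  1 × N (aromatic): no H
  1 × N: no H
  1 × N (charge +1): no H
  Total hydrogens = 7.
Net charge -1.
Molecular formula: C13H7N4O5-

C13H7N4O5-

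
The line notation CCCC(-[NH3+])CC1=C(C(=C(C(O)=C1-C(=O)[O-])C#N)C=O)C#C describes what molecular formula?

C16H16N2O4

Heavy atoms from the SMILES: 16 C, 2 N, 4 O.
Implicit hydrogens by atom environment:
  6 × C (aromatic): no H
  3 × C: 2 H each → 6
  3 × C: 1 H each → 3
  3 × C: no H
  2 × O: no H
  1 × C: 3 H
  1 × N (charge +1): 3 H
  1 × N: no H
  1 × O: 1 H
  1 × O (charge -1): no H
  Total hydrogens = 16.
Molecular formula: C16H16N2O4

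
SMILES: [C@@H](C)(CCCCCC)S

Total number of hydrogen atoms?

18

Hydrogens are implicit in SMILES; fill each atom to its normal valence:
  5 × C: 2 H each → 10
  2 × C: 3 H each → 6
  1 × C: 1 H
  1 × S: 1 H
  Total hydrogens = 18.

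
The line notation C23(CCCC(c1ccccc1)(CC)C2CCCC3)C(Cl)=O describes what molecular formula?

Heavy atoms from the SMILES: 19 C, 1 Cl, 1 O.
Implicit hydrogens by atom environment:
  8 × C: 2 H each → 16
  5 × C (aromatic): 1 H each → 5
  3 × C: no H
  1 × C: 3 H
  1 × C: 1 H
  1 × C (aromatic): no H
  1 × Cl: no H
  1 × O: no H
  Total hydrogens = 25.
Molecular formula: C19H25ClO

C19H25ClO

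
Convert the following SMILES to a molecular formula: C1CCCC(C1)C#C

Heavy atoms from the SMILES: 8 C.
Implicit hydrogens by atom environment:
  5 × C: 2 H each → 10
  2 × C: 1 H each → 2
  1 × C: no H
  Total hydrogens = 12.
Molecular formula: C8H12

C8H12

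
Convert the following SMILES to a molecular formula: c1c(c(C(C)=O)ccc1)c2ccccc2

C14H12O

Heavy atoms from the SMILES: 14 C, 1 O.
Implicit hydrogens by atom environment:
  9 × C (aromatic): 1 H each → 9
  3 × C (aromatic): no H
  1 × C: 3 H
  1 × C: no H
  1 × O: no H
  Total hydrogens = 12.
Molecular formula: C14H12O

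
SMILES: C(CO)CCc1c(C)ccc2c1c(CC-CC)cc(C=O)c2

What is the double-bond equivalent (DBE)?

8

Molecular formula from the SMILES: C20H26O2.
DoU = (2C + 2 + N − H − X)/2 = (2·20 + 2 + 0 − 26 − 0)/2 = 16/2 = 8.
(Structurally: 2 ring(s) + 6 π bond(s) = 8.)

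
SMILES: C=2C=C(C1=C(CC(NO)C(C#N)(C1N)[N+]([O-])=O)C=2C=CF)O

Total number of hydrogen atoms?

13

Hydrogens are implicit in SMILES; fill each atom to its normal valence:
  4 × C: 1 H each → 4
  4 × C (aromatic): no H
  2 × C (aromatic): 1 H each → 2
  2 × C: no H
  2 × O: 1 H each → 2
  1 × C: 2 H
  1 × F: no H
  1 × N: 2 H
  1 × N: 1 H
  1 × N: no H
  1 × N (charge +1): no H
  1 × O: no H
  1 × O (charge -1): no H
  Total hydrogens = 13.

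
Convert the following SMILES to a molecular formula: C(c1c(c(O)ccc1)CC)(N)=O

Heavy atoms from the SMILES: 9 C, 1 N, 2 O.
Implicit hydrogens by atom environment:
  3 × C (aromatic): 1 H each → 3
  3 × C (aromatic): no H
  1 × C: 3 H
  1 × C: 2 H
  1 × C: no H
  1 × N: 2 H
  1 × O: 1 H
  1 × O: no H
  Total hydrogens = 11.
Molecular formula: C9H11NO2

C9H11NO2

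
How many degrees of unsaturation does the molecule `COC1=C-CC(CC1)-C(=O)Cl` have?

Molecular formula from the SMILES: C8H11ClO2.
DoU = (2C + 2 + N − H − X)/2 = (2·8 + 2 + 0 − 11 − 1)/2 = 6/2 = 3.
(Structurally: 1 ring(s) + 2 π bond(s) = 3.)

3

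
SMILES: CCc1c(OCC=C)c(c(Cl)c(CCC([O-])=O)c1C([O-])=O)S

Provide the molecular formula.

Heavy atoms from the SMILES: 15 C, 1 Cl, 5 O, 1 S.
Implicit hydrogens by atom environment:
  6 × C (aromatic): no H
  5 × C: 2 H each → 10
  3 × O: no H
  2 × C: no H
  2 × O (charge -1): no H
  1 × C: 3 H
  1 × C: 1 H
  1 × Cl: no H
  1 × S: 1 H
  Total hydrogens = 15.
Net charge -2.
Molecular formula: [C15H15ClO5S]2-

[C15H15ClO5S]2-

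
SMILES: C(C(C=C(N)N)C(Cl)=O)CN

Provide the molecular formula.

Heavy atoms from the SMILES: 6 C, 1 Cl, 3 N, 1 O.
Implicit hydrogens by atom environment:
  3 × N: 2 H each → 6
  2 × C: 2 H each → 4
  2 × C: 1 H each → 2
  2 × C: no H
  1 × Cl: no H
  1 × O: no H
  Total hydrogens = 12.
Molecular formula: C6H12ClN3O

C6H12ClN3O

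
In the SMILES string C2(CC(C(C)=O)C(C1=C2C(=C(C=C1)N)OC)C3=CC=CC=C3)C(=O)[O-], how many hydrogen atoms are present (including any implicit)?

Hydrogens are implicit in SMILES; fill each atom to its normal valence:
  7 × C (aromatic): 1 H each → 7
  5 × C (aromatic): no H
  3 × C: 1 H each → 3
  3 × O: no H
  2 × C: 3 H each → 6
  2 × C: no H
  1 × C: 2 H
  1 × N: 2 H
  1 × O (charge -1): no H
  Total hydrogens = 20.

20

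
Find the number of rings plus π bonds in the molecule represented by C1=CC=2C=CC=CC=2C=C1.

7

Molecular formula from the SMILES: C10H8.
DoU = (2C + 2 + N − H − X)/2 = (2·10 + 2 + 0 − 8 − 0)/2 = 14/2 = 7.
(Structurally: 2 ring(s) + 5 π bond(s) = 7.)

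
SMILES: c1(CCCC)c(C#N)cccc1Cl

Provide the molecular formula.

Heavy atoms from the SMILES: 11 C, 1 Cl, 1 N.
Implicit hydrogens by atom environment:
  3 × C: 2 H each → 6
  3 × C (aromatic): 1 H each → 3
  3 × C (aromatic): no H
  1 × C: 3 H
  1 × C: no H
  1 × Cl: no H
  1 × N: no H
  Total hydrogens = 12.
Molecular formula: C11H12ClN

C11H12ClN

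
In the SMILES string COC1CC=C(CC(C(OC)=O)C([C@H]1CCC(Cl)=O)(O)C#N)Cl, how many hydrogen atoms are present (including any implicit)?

19

Hydrogens are implicit in SMILES; fill each atom to its normal valence:
  5 × C: no H
  4 × C: 2 H each → 8
  4 × C: 1 H each → 4
  4 × O: no H
  2 × C: 3 H each → 6
  2 × Cl: no H
  1 × N: no H
  1 × O: 1 H
  Total hydrogens = 19.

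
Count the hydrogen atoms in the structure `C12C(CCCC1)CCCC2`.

Hydrogens are implicit in SMILES; fill each atom to its normal valence:
  8 × C: 2 H each → 16
  2 × C: 1 H each → 2
  Total hydrogens = 18.

18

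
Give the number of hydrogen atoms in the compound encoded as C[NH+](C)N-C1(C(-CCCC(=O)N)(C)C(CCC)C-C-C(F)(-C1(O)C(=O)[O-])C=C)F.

35

Hydrogens are implicit in SMILES; fill each atom to its normal valence:
  8 × C: 2 H each → 16
  6 × C: no H
  4 × C: 3 H each → 12
  2 × C: 1 H each → 2
  2 × F: no H
  2 × O: no H
  1 × N: 2 H
  1 × N: 1 H
  1 × N (charge +1): 1 H
  1 × O: 1 H
  1 × O (charge -1): no H
  Total hydrogens = 35.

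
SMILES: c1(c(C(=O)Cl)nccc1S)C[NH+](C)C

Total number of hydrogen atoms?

12

Hydrogens are implicit in SMILES; fill each atom to its normal valence:
  3 × C (aromatic): no H
  2 × C: 3 H each → 6
  2 × C (aromatic): 1 H each → 2
  1 × C: 2 H
  1 × C: no H
  1 × Cl: no H
  1 × N (charge +1): 1 H
  1 × N (aromatic): no H
  1 × O: no H
  1 × S: 1 H
  Total hydrogens = 12.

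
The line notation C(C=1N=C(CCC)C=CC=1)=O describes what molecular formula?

Heavy atoms from the SMILES: 9 C, 1 N, 1 O.
Implicit hydrogens by atom environment:
  3 × C (aromatic): 1 H each → 3
  2 × C: 2 H each → 4
  2 × C (aromatic): no H
  1 × C: 3 H
  1 × C: 1 H
  1 × N (aromatic): no H
  1 × O: no H
  Total hydrogens = 11.
Molecular formula: C9H11NO

C9H11NO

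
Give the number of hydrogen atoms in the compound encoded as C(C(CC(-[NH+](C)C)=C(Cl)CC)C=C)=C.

21

Hydrogens are implicit in SMILES; fill each atom to its normal valence:
  4 × C: 2 H each → 8
  3 × C: 3 H each → 9
  3 × C: 1 H each → 3
  2 × C: no H
  1 × Cl: no H
  1 × N (charge +1): 1 H
  Total hydrogens = 21.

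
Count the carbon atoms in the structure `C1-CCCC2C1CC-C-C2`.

10

The symbol for carbon appears 10 times in the SMILES.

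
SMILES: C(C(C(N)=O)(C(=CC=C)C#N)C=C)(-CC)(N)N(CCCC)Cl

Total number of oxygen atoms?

The symbol for oxygen appears 1 time in the SMILES.

1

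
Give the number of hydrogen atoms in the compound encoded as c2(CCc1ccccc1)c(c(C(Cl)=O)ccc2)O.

13

Hydrogens are implicit in SMILES; fill each atom to its normal valence:
  8 × C (aromatic): 1 H each → 8
  4 × C (aromatic): no H
  2 × C: 2 H each → 4
  1 × C: no H
  1 × Cl: no H
  1 × O: 1 H
  1 × O: no H
  Total hydrogens = 13.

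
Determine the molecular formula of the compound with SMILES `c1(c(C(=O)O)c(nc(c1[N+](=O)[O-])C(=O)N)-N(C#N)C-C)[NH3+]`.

Heavy atoms from the SMILES: 10 C, 6 N, 5 O.
Implicit hydrogens by atom environment:
  5 × C (aromatic): no H
  3 × C: no H
  3 × O: no H
  2 × N: no H
  1 × C: 3 H
  1 × C: 2 H
  1 × N (charge +1): 3 H
  1 × N: 2 H
  1 × N (aromatic): no H
  1 × N (charge +1): no H
  1 × O: 1 H
  1 × O (charge -1): no H
  Total hydrogens = 11.
Net charge +1.
Molecular formula: C10H11N6O5+

C10H11N6O5+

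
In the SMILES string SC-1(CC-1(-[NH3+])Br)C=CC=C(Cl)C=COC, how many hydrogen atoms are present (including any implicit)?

Hydrogens are implicit in SMILES; fill each atom to its normal valence:
  5 × C: 1 H each → 5
  3 × C: no H
  1 × Br: no H
  1 × C: 3 H
  1 × C: 2 H
  1 × Cl: no H
  1 × N (charge +1): 3 H
  1 × O: no H
  1 × S: 1 H
  Total hydrogens = 14.

14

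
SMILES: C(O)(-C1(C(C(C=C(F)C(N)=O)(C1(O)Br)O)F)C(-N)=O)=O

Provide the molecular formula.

Heavy atoms from the SMILES: 1 Br, 9 C, 2 F, 2 N, 6 O.
Implicit hydrogens by atom environment:
  7 × C: no H
  3 × O: 1 H each → 3
  3 × O: no H
  2 × C: 1 H each → 2
  2 × F: no H
  2 × N: 2 H each → 4
  1 × Br: no H
  Total hydrogens = 9.
Molecular formula: C9H9BrF2N2O6

C9H9BrF2N2O6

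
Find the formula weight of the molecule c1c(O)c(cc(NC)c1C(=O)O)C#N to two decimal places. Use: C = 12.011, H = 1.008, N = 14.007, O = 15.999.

192.17

Molecular formula: C9H8N2O3.
M = 9×12.011 + 8×1.008 + 2×14.007 + 3×15.999 = 192.17 g/mol.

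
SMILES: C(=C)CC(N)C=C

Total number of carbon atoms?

6

The symbol for carbon appears 6 times in the SMILES.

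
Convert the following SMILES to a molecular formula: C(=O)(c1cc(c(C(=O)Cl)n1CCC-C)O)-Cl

Heavy atoms from the SMILES: 10 C, 2 Cl, 1 N, 3 O.
Implicit hydrogens by atom environment:
  3 × C: 2 H each → 6
  3 × C (aromatic): no H
  2 × C: no H
  2 × Cl: no H
  2 × O: no H
  1 × C: 3 H
  1 × C (aromatic): 1 H
  1 × N (aromatic): no H
  1 × O: 1 H
  Total hydrogens = 11.
Molecular formula: C10H11Cl2NO3

C10H11Cl2NO3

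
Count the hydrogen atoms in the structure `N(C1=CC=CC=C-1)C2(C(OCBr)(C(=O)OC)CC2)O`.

16

Hydrogens are implicit in SMILES; fill each atom to its normal valence:
  5 × C (aromatic): 1 H each → 5
  3 × C: 2 H each → 6
  3 × C: no H
  3 × O: no H
  1 × Br: no H
  1 × C: 3 H
  1 × C (aromatic): no H
  1 × N: 1 H
  1 × O: 1 H
  Total hydrogens = 16.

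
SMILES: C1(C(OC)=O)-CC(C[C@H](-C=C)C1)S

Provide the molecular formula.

Heavy atoms from the SMILES: 10 C, 2 O, 1 S.
Implicit hydrogens by atom environment:
  4 × C: 2 H each → 8
  4 × C: 1 H each → 4
  2 × O: no H
  1 × C: 3 H
  1 × C: no H
  1 × S: 1 H
  Total hydrogens = 16.
Molecular formula: C10H16O2S

C10H16O2S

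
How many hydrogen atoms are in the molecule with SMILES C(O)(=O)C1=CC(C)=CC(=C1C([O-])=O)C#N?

Hydrogens are implicit in SMILES; fill each atom to its normal valence:
  4 × C (aromatic): no H
  3 × C: no H
  2 × C (aromatic): 1 H each → 2
  2 × O: no H
  1 × C: 3 H
  1 × N: no H
  1 × O: 1 H
  1 × O (charge -1): no H
  Total hydrogens = 6.

6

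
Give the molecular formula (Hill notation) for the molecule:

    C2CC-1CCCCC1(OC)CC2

Heavy atoms from the SMILES: 11 C, 1 O.
Implicit hydrogens by atom environment:
  8 × C: 2 H each → 16
  1 × C: 3 H
  1 × C: 1 H
  1 × C: no H
  1 × O: no H
  Total hydrogens = 20.
Molecular formula: C11H20O

C11H20O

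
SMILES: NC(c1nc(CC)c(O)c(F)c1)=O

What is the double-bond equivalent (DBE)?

5

Molecular formula from the SMILES: C8H9FN2O2.
DoU = (2C + 2 + N − H − X)/2 = (2·8 + 2 + 2 − 9 − 1)/2 = 10/2 = 5.
(Structurally: 1 ring(s) + 4 π bond(s) = 5.)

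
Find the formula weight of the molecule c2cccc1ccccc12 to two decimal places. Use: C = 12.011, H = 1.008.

128.17

Molecular formula: C10H8.
M = 10×12.011 + 8×1.008 = 128.17 g/mol.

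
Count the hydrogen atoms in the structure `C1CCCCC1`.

Hydrogens are implicit in SMILES; fill each atom to its normal valence:
  6 × C: 2 H each → 12
  Total hydrogens = 12.

12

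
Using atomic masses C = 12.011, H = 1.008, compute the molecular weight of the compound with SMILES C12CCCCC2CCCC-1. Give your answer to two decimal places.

Molecular formula: C10H18.
M = 10×12.011 + 18×1.008 = 138.25 g/mol.

138.25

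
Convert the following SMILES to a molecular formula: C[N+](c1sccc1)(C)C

Heavy atoms from the SMILES: 7 C, 1 N, 1 S.
Implicit hydrogens by atom environment:
  3 × C: 3 H each → 9
  3 × C (aromatic): 1 H each → 3
  1 × C (aromatic): no H
  1 × N (charge +1): no H
  1 × S (aromatic): no H
  Total hydrogens = 12.
Net charge +1.
Molecular formula: C7H12NS+

C7H12NS+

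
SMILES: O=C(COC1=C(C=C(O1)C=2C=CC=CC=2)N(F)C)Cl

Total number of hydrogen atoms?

Hydrogens are implicit in SMILES; fill each atom to its normal valence:
  6 × C (aromatic): 1 H each → 6
  4 × C (aromatic): no H
  2 × O: no H
  1 × C: 3 H
  1 × C: 2 H
  1 × C: no H
  1 × Cl: no H
  1 × F: no H
  1 × N: no H
  1 × O (aromatic): no H
  Total hydrogens = 11.

11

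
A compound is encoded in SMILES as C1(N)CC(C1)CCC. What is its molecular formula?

Heavy atoms from the SMILES: 7 C, 1 N.
Implicit hydrogens by atom environment:
  4 × C: 2 H each → 8
  2 × C: 1 H each → 2
  1 × C: 3 H
  1 × N: 2 H
  Total hydrogens = 15.
Molecular formula: C7H15N

C7H15N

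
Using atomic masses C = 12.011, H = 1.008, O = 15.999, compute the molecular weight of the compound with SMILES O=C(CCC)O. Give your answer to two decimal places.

Molecular formula: C4H8O2.
M = 4×12.011 + 8×1.008 + 2×15.999 = 88.11 g/mol.

88.11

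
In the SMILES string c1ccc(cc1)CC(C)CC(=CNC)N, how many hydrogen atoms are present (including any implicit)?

20

Hydrogens are implicit in SMILES; fill each atom to its normal valence:
  5 × C (aromatic): 1 H each → 5
  2 × C: 3 H each → 6
  2 × C: 2 H each → 4
  2 × C: 1 H each → 2
  1 × C: no H
  1 × C (aromatic): no H
  1 × N: 2 H
  1 × N: 1 H
  Total hydrogens = 20.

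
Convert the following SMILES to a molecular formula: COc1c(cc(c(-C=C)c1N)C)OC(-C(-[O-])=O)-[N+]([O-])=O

C12H13N2O6-

Heavy atoms from the SMILES: 12 C, 2 N, 6 O.
Implicit hydrogens by atom environment:
  5 × C (aromatic): no H
  4 × O: no H
  2 × C: 3 H each → 6
  2 × C: 1 H each → 2
  2 × O (charge -1): no H
  1 × C: 2 H
  1 × C (aromatic): 1 H
  1 × C: no H
  1 × N: 2 H
  1 × N (charge +1): no H
  Total hydrogens = 13.
Net charge -1.
Molecular formula: C12H13N2O6-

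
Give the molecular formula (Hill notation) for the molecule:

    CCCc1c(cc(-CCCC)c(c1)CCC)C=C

C18H28

Heavy atoms from the SMILES: 18 C.
Implicit hydrogens by atom environment:
  8 × C: 2 H each → 16
  4 × C (aromatic): no H
  3 × C: 3 H each → 9
  2 × C (aromatic): 1 H each → 2
  1 × C: 1 H
  Total hydrogens = 28.
Molecular formula: C18H28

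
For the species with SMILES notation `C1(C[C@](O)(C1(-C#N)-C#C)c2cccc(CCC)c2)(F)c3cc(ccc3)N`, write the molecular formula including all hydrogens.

C22H21FN2O

Heavy atoms from the SMILES: 22 C, 1 F, 2 N, 1 O.
Implicit hydrogens by atom environment:
  8 × C (aromatic): 1 H each → 8
  5 × C: no H
  4 × C (aromatic): no H
  3 × C: 2 H each → 6
  1 × C: 3 H
  1 × C: 1 H
  1 × F: no H
  1 × N: 2 H
  1 × N: no H
  1 × O: 1 H
  Total hydrogens = 21.
Molecular formula: C22H21FN2O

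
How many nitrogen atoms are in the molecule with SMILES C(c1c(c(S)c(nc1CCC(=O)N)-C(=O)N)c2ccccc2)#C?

3

The symbol for nitrogen appears 3 times in the SMILES.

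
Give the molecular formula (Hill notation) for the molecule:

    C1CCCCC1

C6H12

Heavy atoms from the SMILES: 6 C.
Implicit hydrogens by atom environment:
  6 × C: 2 H each → 12
  Total hydrogens = 12.
Molecular formula: C6H12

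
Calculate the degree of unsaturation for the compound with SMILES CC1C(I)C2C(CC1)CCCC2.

Molecular formula from the SMILES: C11H19I.
DoU = (2C + 2 + N − H − X)/2 = (2·11 + 2 + 0 − 19 − 1)/2 = 4/2 = 2.
(Structurally: 2 ring(s) + 0 π bond(s) = 2.)

2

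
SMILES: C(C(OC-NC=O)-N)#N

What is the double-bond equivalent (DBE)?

Molecular formula from the SMILES: C4H7N3O2.
DoU = (2C + 2 + N − H − X)/2 = (2·4 + 2 + 3 − 7 − 0)/2 = 6/2 = 3.
(Structurally: 0 ring(s) + 3 π bond(s) = 3.)

3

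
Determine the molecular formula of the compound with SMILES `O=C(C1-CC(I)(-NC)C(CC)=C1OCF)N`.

Heavy atoms from the SMILES: 10 C, 1 F, 1 I, 2 N, 2 O.
Implicit hydrogens by atom environment:
  4 × C: no H
  3 × C: 2 H each → 6
  2 × C: 3 H each → 6
  2 × O: no H
  1 × C: 1 H
  1 × F: no H
  1 × I: no H
  1 × N: 2 H
  1 × N: 1 H
  Total hydrogens = 16.
Molecular formula: C10H16FIN2O2

C10H16FIN2O2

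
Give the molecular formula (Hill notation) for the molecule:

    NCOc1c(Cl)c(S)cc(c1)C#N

C8H7ClN2OS

Heavy atoms from the SMILES: 8 C, 1 Cl, 2 N, 1 O, 1 S.
Implicit hydrogens by atom environment:
  4 × C (aromatic): no H
  2 × C (aromatic): 1 H each → 2
  1 × C: 2 H
  1 × C: no H
  1 × Cl: no H
  1 × N: 2 H
  1 × N: no H
  1 × O: no H
  1 × S: 1 H
  Total hydrogens = 7.
Molecular formula: C8H7ClN2OS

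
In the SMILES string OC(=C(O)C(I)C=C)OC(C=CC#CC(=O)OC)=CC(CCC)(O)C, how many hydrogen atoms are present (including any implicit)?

Hydrogens are implicit in SMILES; fill each atom to its normal valence:
  7 × C: no H
  5 × C: 1 H each → 5
  3 × C: 3 H each → 9
  3 × C: 2 H each → 6
  3 × O: 1 H each → 3
  3 × O: no H
  1 × I: no H
  Total hydrogens = 23.

23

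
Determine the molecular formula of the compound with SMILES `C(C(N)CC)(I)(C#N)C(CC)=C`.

C9H15IN2

Heavy atoms from the SMILES: 9 C, 1 I, 2 N.
Implicit hydrogens by atom environment:
  3 × C: 2 H each → 6
  3 × C: no H
  2 × C: 3 H each → 6
  1 × C: 1 H
  1 × I: no H
  1 × N: 2 H
  1 × N: no H
  Total hydrogens = 15.
Molecular formula: C9H15IN2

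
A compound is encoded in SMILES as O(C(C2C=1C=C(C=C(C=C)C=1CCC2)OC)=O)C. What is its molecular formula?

Heavy atoms from the SMILES: 15 C, 3 O.
Implicit hydrogens by atom environment:
  4 × C: 2 H each → 8
  4 × C (aromatic): no H
  3 × O: no H
  2 × C: 3 H each → 6
  2 × C (aromatic): 1 H each → 2
  2 × C: 1 H each → 2
  1 × C: no H
  Total hydrogens = 18.
Molecular formula: C15H18O3

C15H18O3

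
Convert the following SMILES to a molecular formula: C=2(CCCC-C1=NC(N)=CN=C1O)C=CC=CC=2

Heavy atoms from the SMILES: 14 C, 3 N, 1 O.
Implicit hydrogens by atom environment:
  6 × C (aromatic): 1 H each → 6
  4 × C: 2 H each → 8
  4 × C (aromatic): no H
  2 × N (aromatic): no H
  1 × N: 2 H
  1 × O: 1 H
  Total hydrogens = 17.
Molecular formula: C14H17N3O

C14H17N3O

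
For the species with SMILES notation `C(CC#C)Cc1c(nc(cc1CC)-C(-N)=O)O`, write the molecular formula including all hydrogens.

Heavy atoms from the SMILES: 13 C, 2 N, 2 O.
Implicit hydrogens by atom environment:
  4 × C: 2 H each → 8
  4 × C (aromatic): no H
  2 × C: no H
  1 × C: 3 H
  1 × C (aromatic): 1 H
  1 × C: 1 H
  1 × N: 2 H
  1 × N (aromatic): no H
  1 × O: 1 H
  1 × O: no H
  Total hydrogens = 16.
Molecular formula: C13H16N2O2

C13H16N2O2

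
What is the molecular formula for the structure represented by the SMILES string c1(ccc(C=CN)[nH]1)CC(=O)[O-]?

C8H9N2O2-

Heavy atoms from the SMILES: 8 C, 2 N, 2 O.
Implicit hydrogens by atom environment:
  2 × C (aromatic): 1 H each → 2
  2 × C: 1 H each → 2
  2 × C (aromatic): no H
  1 × C: 2 H
  1 × C: no H
  1 × N: 2 H
  1 × N (aromatic): 1 H
  1 × O: no H
  1 × O (charge -1): no H
  Total hydrogens = 9.
Net charge -1.
Molecular formula: C8H9N2O2-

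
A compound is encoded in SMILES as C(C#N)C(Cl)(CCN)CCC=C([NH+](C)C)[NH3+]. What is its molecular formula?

Heavy atoms from the SMILES: 11 C, 1 Cl, 4 N.
Implicit hydrogens by atom environment:
  5 × C: 2 H each → 10
  3 × C: no H
  2 × C: 3 H each → 6
  1 × C: 1 H
  1 × Cl: no H
  1 × N (charge +1): 3 H
  1 × N: 2 H
  1 × N (charge +1): 1 H
  1 × N: no H
  Total hydrogens = 23.
Net charge +2.
Molecular formula: [C11H23ClN4]2+

[C11H23ClN4]2+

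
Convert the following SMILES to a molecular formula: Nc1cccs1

Heavy atoms from the SMILES: 4 C, 1 N, 1 S.
Implicit hydrogens by atom environment:
  3 × C (aromatic): 1 H each → 3
  1 × C (aromatic): no H
  1 × N: 2 H
  1 × S (aromatic): no H
  Total hydrogens = 5.
Molecular formula: C4H5NS

C4H5NS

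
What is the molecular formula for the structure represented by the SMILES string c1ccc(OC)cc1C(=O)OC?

Heavy atoms from the SMILES: 9 C, 3 O.
Implicit hydrogens by atom environment:
  4 × C (aromatic): 1 H each → 4
  3 × O: no H
  2 × C: 3 H each → 6
  2 × C (aromatic): no H
  1 × C: no H
  Total hydrogens = 10.
Molecular formula: C9H10O3

C9H10O3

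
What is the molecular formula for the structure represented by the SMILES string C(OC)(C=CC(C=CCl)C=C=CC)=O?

C11H13ClO2

Heavy atoms from the SMILES: 11 C, 1 Cl, 2 O.
Implicit hydrogens by atom environment:
  7 × C: 1 H each → 7
  2 × C: 3 H each → 6
  2 × C: no H
  2 × O: no H
  1 × Cl: no H
  Total hydrogens = 13.
Molecular formula: C11H13ClO2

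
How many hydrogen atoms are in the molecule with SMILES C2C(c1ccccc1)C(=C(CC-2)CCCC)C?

24

Hydrogens are implicit in SMILES; fill each atom to its normal valence:
  6 × C: 2 H each → 12
  5 × C (aromatic): 1 H each → 5
  2 × C: 3 H each → 6
  2 × C: no H
  1 × C: 1 H
  1 × C (aromatic): no H
  Total hydrogens = 24.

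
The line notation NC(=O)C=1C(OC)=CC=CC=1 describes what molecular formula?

C8H9NO2

Heavy atoms from the SMILES: 8 C, 1 N, 2 O.
Implicit hydrogens by atom environment:
  4 × C (aromatic): 1 H each → 4
  2 × C (aromatic): no H
  2 × O: no H
  1 × C: 3 H
  1 × C: no H
  1 × N: 2 H
  Total hydrogens = 9.
Molecular formula: C8H9NO2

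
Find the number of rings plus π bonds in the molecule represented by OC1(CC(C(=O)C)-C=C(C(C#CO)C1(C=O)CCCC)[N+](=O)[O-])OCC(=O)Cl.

8

Molecular formula from the SMILES: C18H22ClNO8.
DoU = (2C + 2 + N − H − X)/2 = (2·18 + 2 + 1 − 22 − 1)/2 = 16/2 = 8.
(Structurally: 1 ring(s) + 7 π bond(s) = 8.)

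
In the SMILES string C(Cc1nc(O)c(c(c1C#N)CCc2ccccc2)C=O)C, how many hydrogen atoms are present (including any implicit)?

Hydrogens are implicit in SMILES; fill each atom to its normal valence:
  6 × C (aromatic): no H
  5 × C (aromatic): 1 H each → 5
  4 × C: 2 H each → 8
  1 × C: 3 H
  1 × C: 1 H
  1 × C: no H
  1 × N (aromatic): no H
  1 × N: no H
  1 × O: 1 H
  1 × O: no H
  Total hydrogens = 18.

18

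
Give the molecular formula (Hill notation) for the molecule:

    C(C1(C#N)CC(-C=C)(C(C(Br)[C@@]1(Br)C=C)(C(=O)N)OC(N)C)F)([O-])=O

Heavy atoms from the SMILES: 2 Br, 15 C, 1 F, 3 N, 4 O.
Implicit hydrogens by atom environment:
  7 × C: no H
  4 × C: 1 H each → 4
  3 × C: 2 H each → 6
  3 × O: no H
  2 × Br: no H
  2 × N: 2 H each → 4
  1 × C: 3 H
  1 × F: no H
  1 × N: no H
  1 × O (charge -1): no H
  Total hydrogens = 17.
Net charge -1.
Molecular formula: C15H17Br2FN3O4-

C15H17Br2FN3O4-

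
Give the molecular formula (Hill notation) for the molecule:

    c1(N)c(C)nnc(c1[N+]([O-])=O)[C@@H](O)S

Heavy atoms from the SMILES: 6 C, 4 N, 3 O, 1 S.
Implicit hydrogens by atom environment:
  4 × C (aromatic): no H
  2 × N (aromatic): no H
  1 × C: 3 H
  1 × C: 1 H
  1 × N: 2 H
  1 × N (charge +1): no H
  1 × O: 1 H
  1 × O: no H
  1 × O (charge -1): no H
  1 × S: 1 H
  Total hydrogens = 8.
Molecular formula: C6H8N4O3S

C6H8N4O3S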